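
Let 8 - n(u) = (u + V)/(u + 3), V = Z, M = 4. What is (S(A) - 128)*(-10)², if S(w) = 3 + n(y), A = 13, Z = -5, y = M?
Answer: -81800/7 ≈ -11686.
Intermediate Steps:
y = 4
V = -5
n(u) = 8 - (-5 + u)/(3 + u) (n(u) = 8 - (u - 5)/(u + 3) = 8 - (-5 + u)/(3 + u))
S(w) = 78/7 (S(w) = 3 + (29 + 7*4)/(3 + 4) = 3 + (29 + 28)/7 = 3 + (⅐)*57 = 3 + 57/7 = 78/7)
(S(A) - 128)*(-10)² = (78/7 - 128)*(-10)² = -818/7*100 = -81800/7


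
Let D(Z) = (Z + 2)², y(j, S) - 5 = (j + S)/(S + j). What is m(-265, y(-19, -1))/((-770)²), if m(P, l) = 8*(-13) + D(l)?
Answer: -2/29645 ≈ -6.7465e-5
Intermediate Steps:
y(j, S) = 6 (y(j, S) = 5 + (j + S)/(S + j) = 5 + (S + j)/(S + j) = 5 + 1 = 6)
D(Z) = (2 + Z)²
m(P, l) = -104 + (2 + l)² (m(P, l) = 8*(-13) + (2 + l)² = -104 + (2 + l)²)
m(-265, y(-19, -1))/((-770)²) = (-104 + (2 + 6)²)/((-770)²) = (-104 + 8²)/592900 = (-104 + 64)*(1/592900) = -40*1/592900 = -2/29645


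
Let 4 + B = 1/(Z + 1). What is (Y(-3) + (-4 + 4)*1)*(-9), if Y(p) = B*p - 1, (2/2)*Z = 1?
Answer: -171/2 ≈ -85.500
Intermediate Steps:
Z = 1
B = -7/2 (B = -4 + 1/(1 + 1) = -4 + 1/2 = -7/2 ≈ -3.5000)
Y(p) = -1 - 7*p/2 (Y(p) = -7*p/2 - 1 = -1 - 7*p/2)
(Y(-3) + (-4 + 4)*1)*(-9) = ((-1 - 7/2*(-3)) + (-4 + 4)*1)*(-9) = ((-1 + 21/2) + 0*1)*(-9) = (19/2 + 0)*(-9) = (19/2)*(-9) = -171/2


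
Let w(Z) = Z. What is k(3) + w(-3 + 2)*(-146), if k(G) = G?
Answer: 149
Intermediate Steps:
k(3) + w(-3 + 2)*(-146) = 3 + (-3 + 2)*(-146) = 3 - 1*(-146) = 3 + 146 = 149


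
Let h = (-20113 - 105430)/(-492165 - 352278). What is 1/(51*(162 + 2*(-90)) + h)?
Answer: -844443/775073131 ≈ -0.0010895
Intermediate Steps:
h = 125543/844443 (h = -125543/(-844443) = -125543*(-1/844443) = 125543/844443 ≈ 0.14867)
1/(51*(162 + 2*(-90)) + h) = 1/(51*(162 + 2*(-90)) + 125543/844443) = 1/(51*(162 - 180) + 125543/844443) = 1/(51*(-18) + 125543/844443) = 1/(-918 + 125543/844443) = 1/(-775073131/844443) = -844443/775073131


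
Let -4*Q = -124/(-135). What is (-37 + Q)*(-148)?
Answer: 743848/135 ≈ 5510.0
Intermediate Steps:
Q = -31/135 (Q = -(-31)/(-135) = -(-31)*(-1)/135 = -1/4*124/135 = -31/135 ≈ -0.22963)
(-37 + Q)*(-148) = (-37 - 31/135)*(-148) = -5026/135*(-148) = 743848/135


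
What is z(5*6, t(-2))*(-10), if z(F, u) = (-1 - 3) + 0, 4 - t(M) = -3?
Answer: 40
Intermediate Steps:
t(M) = 7 (t(M) = 4 - 1*(-3) = 4 + 3 = 7)
z(F, u) = -4 (z(F, u) = -4 + 0 = -4)
z(5*6, t(-2))*(-10) = -4*(-10) = 40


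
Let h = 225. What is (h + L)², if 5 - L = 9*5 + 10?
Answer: 30625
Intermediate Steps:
L = -50 (L = 5 - (9*5 + 10) = 5 - (45 + 10) = 5 - 1*55 = 5 - 55 = -50)
(h + L)² = (225 - 50)² = 175² = 30625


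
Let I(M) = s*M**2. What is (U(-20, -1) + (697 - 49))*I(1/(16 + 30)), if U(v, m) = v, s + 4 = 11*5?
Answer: 8007/529 ≈ 15.136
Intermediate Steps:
s = 51 (s = -4 + 11*5 = -4 + 55 = 51)
I(M) = 51*M**2
(U(-20, -1) + (697 - 49))*I(1/(16 + 30)) = (-20 + (697 - 49))*(51*(1/(16 + 30))**2) = (-20 + 648)*(51*(1/46)**2) = 628*(51*(1/46)**2) = 628*(51*(1/2116)) = 628*(51/2116) = 8007/529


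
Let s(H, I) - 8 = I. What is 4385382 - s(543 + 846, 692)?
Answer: 4384682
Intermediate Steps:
s(H, I) = 8 + I
4385382 - s(543 + 846, 692) = 4385382 - (8 + 692) = 4385382 - 1*700 = 4385382 - 700 = 4384682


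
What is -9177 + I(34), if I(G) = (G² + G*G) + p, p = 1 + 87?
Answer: -6777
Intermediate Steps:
p = 88
I(G) = 88 + 2*G² (I(G) = (G² + G*G) + 88 = (G² + G²) + 88 = 2*G² + 88 = 88 + 2*G²)
-9177 + I(34) = -9177 + (88 + 2*34²) = -9177 + (88 + 2*1156) = -9177 + (88 + 2312) = -9177 + 2400 = -6777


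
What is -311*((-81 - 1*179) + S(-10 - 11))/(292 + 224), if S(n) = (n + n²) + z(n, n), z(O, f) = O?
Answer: -43229/516 ≈ -83.777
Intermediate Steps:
S(n) = n² + 2*n (S(n) = (n + n²) + n = n² + 2*n)
-311*((-81 - 1*179) + S(-10 - 11))/(292 + 224) = -311*((-81 - 1*179) + (-10 - 11)*(2 + (-10 - 11)))/(292 + 224) = -(-20215/129 - 2177*(2 - 21)/172) = -311/(516/(-260 - 21*(-19))) = -311/(516/(-260 + 399)) = -311/(516/139) = -311/(516*(1/139)) = -311/516/139 = -311*139/516 = -43229/516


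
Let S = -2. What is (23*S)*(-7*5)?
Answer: 1610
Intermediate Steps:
(23*S)*(-7*5) = (23*(-2))*(-7*5) = -46*(-35) = 1610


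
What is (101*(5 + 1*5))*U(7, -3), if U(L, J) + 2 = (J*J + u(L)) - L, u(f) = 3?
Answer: 3030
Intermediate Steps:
U(L, J) = 1 + J² - L (U(L, J) = -2 + ((J*J + 3) - L) = -2 + ((J² + 3) - L) = -2 + ((3 + J²) - L) = -2 + (3 + J² - L) = 1 + J² - L)
(101*(5 + 1*5))*U(7, -3) = (101*(5 + 1*5))*(1 + (-3)² - 1*7) = (101*(5 + 5))*(1 + 9 - 7) = (101*10)*3 = 1010*3 = 3030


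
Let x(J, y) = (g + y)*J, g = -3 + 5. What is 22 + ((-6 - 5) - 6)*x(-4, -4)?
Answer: -114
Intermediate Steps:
g = 2
x(J, y) = J*(2 + y) (x(J, y) = (2 + y)*J = J*(2 + y))
22 + ((-6 - 5) - 6)*x(-4, -4) = 22 + ((-6 - 5) - 6)*(-4*(2 - 4)) = 22 + (-11 - 6)*(-4*(-2)) = 22 - 17*8 = 22 - 136 = -114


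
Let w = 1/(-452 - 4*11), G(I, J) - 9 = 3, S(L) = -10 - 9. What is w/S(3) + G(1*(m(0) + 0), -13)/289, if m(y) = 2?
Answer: 113377/2723536 ≈ 0.041629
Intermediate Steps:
S(L) = -19
G(I, J) = 12 (G(I, J) = 9 + 3 = 12)
w = -1/496 (w = 1/(-452 - 44) = 1/(-496) = -1/496 ≈ -0.0020161)
w/S(3) + G(1*(m(0) + 0), -13)/289 = -1/496/(-19) + 12/289 = -1/496*(-1/19) + 12*(1/289) = 1/9424 + 12/289 = 113377/2723536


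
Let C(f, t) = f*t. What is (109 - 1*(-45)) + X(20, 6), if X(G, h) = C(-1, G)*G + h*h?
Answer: -210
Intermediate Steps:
X(G, h) = h² - G² (X(G, h) = (-G)*G + h*h = -G² + h² = h² - G²)
(109 - 1*(-45)) + X(20, 6) = (109 - 1*(-45)) + (6² - 1*20²) = (109 + 45) + (36 - 1*400) = 154 + (36 - 400) = 154 - 364 = -210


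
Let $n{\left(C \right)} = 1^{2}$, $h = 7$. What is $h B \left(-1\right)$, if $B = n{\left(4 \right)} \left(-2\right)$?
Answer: $14$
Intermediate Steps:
$n{\left(C \right)} = 1$
$B = -2$ ($B = 1 \left(-2\right) = -2$)
$h B \left(-1\right) = 7 \left(-2\right) \left(-1\right) = \left(-14\right) \left(-1\right) = 14$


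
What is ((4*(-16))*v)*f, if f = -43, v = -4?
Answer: -11008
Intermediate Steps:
((4*(-16))*v)*f = ((4*(-16))*(-4))*(-43) = -64*(-4)*(-43) = 256*(-43) = -11008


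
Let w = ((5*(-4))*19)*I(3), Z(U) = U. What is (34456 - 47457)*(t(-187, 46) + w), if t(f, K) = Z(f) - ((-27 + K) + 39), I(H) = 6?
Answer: 32827525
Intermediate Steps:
w = -2280 (w = ((5*(-4))*19)*6 = -20*19*6 = -380*6 = -2280)
t(f, K) = -12 + f - K (t(f, K) = f - ((-27 + K) + 39) = f - (12 + K) = f + (-12 - K) = -12 + f - K)
(34456 - 47457)*(t(-187, 46) + w) = (34456 - 47457)*((-12 - 187 - 1*46) - 2280) = -13001*((-12 - 187 - 46) - 2280) = -13001*(-245 - 2280) = -13001*(-2525) = 32827525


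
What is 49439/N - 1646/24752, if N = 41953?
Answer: 577329745/519210328 ≈ 1.1119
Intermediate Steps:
49439/N - 1646/24752 = 49439/41953 - 1646/24752 = 49439*(1/41953) - 1646*1/24752 = 49439/41953 - 823/12376 = 577329745/519210328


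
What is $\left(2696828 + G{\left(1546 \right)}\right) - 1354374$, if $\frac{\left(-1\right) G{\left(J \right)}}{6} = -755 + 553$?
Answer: $1343666$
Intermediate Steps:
$G{\left(J \right)} = 1212$ ($G{\left(J \right)} = - 6 \left(-755 + 553\right) = \left(-6\right) \left(-202\right) = 1212$)
$\left(2696828 + G{\left(1546 \right)}\right) - 1354374 = \left(2696828 + 1212\right) - 1354374 = 2698040 - 1354374 = 1343666$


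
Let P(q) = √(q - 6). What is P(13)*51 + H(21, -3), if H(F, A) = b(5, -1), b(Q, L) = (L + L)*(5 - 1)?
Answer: -8 + 51*√7 ≈ 126.93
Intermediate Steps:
P(q) = √(-6 + q)
b(Q, L) = 8*L (b(Q, L) = (2*L)*4 = 8*L)
H(F, A) = -8 (H(F, A) = 8*(-1) = -8)
P(13)*51 + H(21, -3) = √(-6 + 13)*51 - 8 = √7*51 - 8 = 51*√7 - 8 = -8 + 51*√7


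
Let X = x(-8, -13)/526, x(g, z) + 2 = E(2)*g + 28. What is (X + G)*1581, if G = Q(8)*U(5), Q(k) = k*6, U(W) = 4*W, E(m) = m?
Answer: 399178785/263 ≈ 1.5178e+6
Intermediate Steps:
Q(k) = 6*k
G = 960 (G = (6*8)*(4*5) = 48*20 = 960)
x(g, z) = 26 + 2*g (x(g, z) = -2 + (2*g + 28) = -2 + (28 + 2*g) = 26 + 2*g)
X = 5/263 (X = (26 + 2*(-8))/526 = (26 - 16)*(1/526) = 10*(1/526) = 5/263 ≈ 0.019011)
(X + G)*1581 = (5/263 + 960)*1581 = (252485/263)*1581 = 399178785/263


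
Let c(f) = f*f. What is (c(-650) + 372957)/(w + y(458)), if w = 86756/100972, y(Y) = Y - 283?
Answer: 1544593927/341478 ≈ 4523.3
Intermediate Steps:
c(f) = f²
y(Y) = -283 + Y
w = 21689/25243 (w = 86756*(1/100972) = 21689/25243 ≈ 0.85921)
(c(-650) + 372957)/(w + y(458)) = ((-650)² + 372957)/(21689/25243 + (-283 + 458)) = (422500 + 372957)/(21689/25243 + 175) = 795457/(4439214/25243) = 795457*(25243/4439214) = 1544593927/341478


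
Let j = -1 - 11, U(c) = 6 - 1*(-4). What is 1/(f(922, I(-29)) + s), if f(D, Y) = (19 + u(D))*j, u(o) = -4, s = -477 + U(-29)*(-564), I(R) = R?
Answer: -1/6297 ≈ -0.00015881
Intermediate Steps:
U(c) = 10 (U(c) = 6 + 4 = 10)
s = -6117 (s = -477 + 10*(-564) = -477 - 5640 = -6117)
j = -12
f(D, Y) = -180 (f(D, Y) = (19 - 4)*(-12) = 15*(-12) = -180)
1/(f(922, I(-29)) + s) = 1/(-180 - 6117) = 1/(-6297) = -1/6297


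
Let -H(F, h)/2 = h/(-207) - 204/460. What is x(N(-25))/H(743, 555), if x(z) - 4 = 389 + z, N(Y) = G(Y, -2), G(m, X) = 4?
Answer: 136965/2156 ≈ 63.527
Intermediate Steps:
N(Y) = 4
H(F, h) = 102/115 + 2*h/207 (H(F, h) = -2*(h/(-207) - 204/460) = -2*(h*(-1/207) - 204*1/460) = -2*(-h/207 - 51/115) = -2*(-51/115 - h/207) = 102/115 + 2*h/207)
x(z) = 393 + z (x(z) = 4 + (389 + z) = 393 + z)
x(N(-25))/H(743, 555) = (393 + 4)/(102/115 + (2/207)*555) = 397/(102/115 + 370/69) = 397/(2156/345) = 397*(345/2156) = 136965/2156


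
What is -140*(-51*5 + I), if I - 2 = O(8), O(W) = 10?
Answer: 34020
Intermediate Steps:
I = 12 (I = 2 + 10 = 12)
-140*(-51*5 + I) = -140*(-51*5 + 12) = -140*(-255 + 12) = -140*(-243) = 34020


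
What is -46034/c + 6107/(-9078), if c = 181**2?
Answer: -617968079/297404358 ≈ -2.0779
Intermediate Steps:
c = 32761
-46034/c + 6107/(-9078) = -46034/32761 + 6107/(-9078) = -46034*1/32761 + 6107*(-1/9078) = -46034/32761 - 6107/9078 = -617968079/297404358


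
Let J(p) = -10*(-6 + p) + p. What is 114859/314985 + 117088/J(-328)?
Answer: 1034081083/26353745 ≈ 39.238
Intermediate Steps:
J(p) = 60 - 9*p (J(p) = (60 - 10*p) + p = 60 - 9*p)
114859/314985 + 117088/J(-328) = 114859/314985 + 117088/(60 - 9*(-328)) = 114859*(1/314985) + 117088/(60 + 2952) = 114859/314985 + 117088/3012 = 114859/314985 + 117088*(1/3012) = 114859/314985 + 29272/753 = 1034081083/26353745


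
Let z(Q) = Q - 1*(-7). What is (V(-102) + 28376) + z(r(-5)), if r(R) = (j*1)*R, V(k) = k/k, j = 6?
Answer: 28354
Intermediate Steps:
V(k) = 1
r(R) = 6*R (r(R) = (6*1)*R = 6*R)
z(Q) = 7 + Q (z(Q) = Q + 7 = 7 + Q)
(V(-102) + 28376) + z(r(-5)) = (1 + 28376) + (7 + 6*(-5)) = 28377 + (7 - 30) = 28377 - 23 = 28354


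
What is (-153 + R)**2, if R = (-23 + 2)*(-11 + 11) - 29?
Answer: 33124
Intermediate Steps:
R = -29 (R = -21*0 - 29 = 0 - 29 = -29)
(-153 + R)**2 = (-153 - 29)**2 = (-182)**2 = 33124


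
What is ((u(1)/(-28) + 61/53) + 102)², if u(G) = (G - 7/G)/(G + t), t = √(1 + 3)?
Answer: 5866181281/550564 ≈ 10655.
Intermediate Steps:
t = 2 (t = √4 = 2)
u(G) = (G - 7/G)/(2 + G) (u(G) = (G - 7/G)/(G + 2) = (G - 7/G)/(2 + G))
((u(1)/(-28) + 61/53) + 102)² = ((((-7 + 1²)/(1*(2 + 1)))/(-28) + 61/53) + 102)² = (((1*(-7 + 1)/3)*(-1/28) + 61*(1/53)) + 102)² = (((1*(⅓)*(-6))*(-1/28) + 61/53) + 102)² = ((-2*(-1/28) + 61/53) + 102)² = ((1/14 + 61/53) + 102)² = (907/742 + 102)² = (76591/742)² = 5866181281/550564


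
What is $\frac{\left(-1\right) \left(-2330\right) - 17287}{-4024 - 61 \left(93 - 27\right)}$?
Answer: $\frac{14957}{8050} \approx 1.858$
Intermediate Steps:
$\frac{\left(-1\right) \left(-2330\right) - 17287}{-4024 - 61 \left(93 - 27\right)} = \frac{2330 - 17287}{-4024 - 4026} = - \frac{14957}{-4024 - 4026} = - \frac{14957}{-8050} = \left(-14957\right) \left(- \frac{1}{8050}\right) = \frac{14957}{8050}$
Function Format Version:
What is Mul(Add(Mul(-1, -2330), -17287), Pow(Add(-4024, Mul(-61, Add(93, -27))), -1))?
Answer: Rational(14957, 8050) ≈ 1.8580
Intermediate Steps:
Mul(Add(Mul(-1, -2330), -17287), Pow(Add(-4024, Mul(-61, Add(93, -27))), -1)) = Mul(Add(2330, -17287), Pow(Add(-4024, Mul(-61, 66)), -1)) = Mul(-14957, Pow(Add(-4024, -4026), -1)) = Mul(-14957, Pow(-8050, -1)) = Mul(-14957, Rational(-1, 8050)) = Rational(14957, 8050)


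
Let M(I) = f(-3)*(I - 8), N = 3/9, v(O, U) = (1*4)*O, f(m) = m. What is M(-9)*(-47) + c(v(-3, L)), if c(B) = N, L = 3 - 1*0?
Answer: -7190/3 ≈ -2396.7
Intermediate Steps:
L = 3 (L = 3 + 0 = 3)
v(O, U) = 4*O
N = ⅓ (N = 3*(⅑) = ⅓ ≈ 0.33333)
M(I) = 24 - 3*I (M(I) = -3*(I - 8) = -3*(-8 + I) = 24 - 3*I)
c(B) = ⅓
M(-9)*(-47) + c(v(-3, L)) = (24 - 3*(-9))*(-47) + ⅓ = (24 + 27)*(-47) + ⅓ = 51*(-47) + ⅓ = -2397 + ⅓ = -7190/3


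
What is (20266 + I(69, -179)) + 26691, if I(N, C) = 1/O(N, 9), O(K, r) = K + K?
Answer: 6480067/138 ≈ 46957.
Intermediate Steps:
O(K, r) = 2*K
I(N, C) = 1/(2*N)
(20266 + I(69, -179)) + 26691 = (20266 + (½)/69) + 26691 = (20266 + (½)*(1/69)) + 26691 = (20266 + 1/138) + 26691 = 2796709/138 + 26691 = 6480067/138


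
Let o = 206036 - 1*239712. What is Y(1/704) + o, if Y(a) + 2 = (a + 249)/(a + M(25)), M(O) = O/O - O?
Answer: -569165107/16895 ≈ -33688.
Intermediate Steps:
o = -33676 (o = 206036 - 239712 = -33676)
M(O) = 1 - O
Y(a) = -2 + (249 + a)/(-24 + a) (Y(a) = -2 + (a + 249)/(a + (1 - 1*25)) = -2 + (249 + a)/(a + (1 - 25)) = -2 + (249 + a)/(a - 24) = -2 + (249 + a)/(-24 + a))
Y(1/704) + o = (297 - 1/704)/(-24 + 1/704) - 33676 = (297 - 1*1/704)/(-24 + 1/704) - 33676 = (297 - 1/704)/(-16895/704) - 33676 = -704/16895*209087/704 - 33676 = -209087/16895 - 33676 = -569165107/16895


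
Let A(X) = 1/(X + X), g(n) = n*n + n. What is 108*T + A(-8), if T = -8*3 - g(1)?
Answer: -44929/16 ≈ -2808.1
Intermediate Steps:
g(n) = n + n**2 (g(n) = n**2 + n = n + n**2)
A(X) = 1/(2*X)
T = -26 (T = -8*3 - (1 + 1) = -24 - 2 = -26)
108*T + A(-8) = 108*(-26) + (1/2)/(-8) = -2808 + (1/2)*(-1/8) = -2808 - 1/16 = -44929/16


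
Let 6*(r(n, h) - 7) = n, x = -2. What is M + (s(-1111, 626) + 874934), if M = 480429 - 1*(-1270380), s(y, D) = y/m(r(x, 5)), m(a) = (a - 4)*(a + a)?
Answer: 840227761/320 ≈ 2.6257e+6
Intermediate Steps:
r(n, h) = 7 + n/6
m(a) = 2*a*(-4 + a) (m(a) = (-4 + a)*(2*a) = 2*a*(-4 + a))
s(y, D) = 9*y/320 (s(y, D) = y/((2*(7 + (⅙)*(-2))*(-4 + (7 + (⅙)*(-2))))) = y/((2*(7 - ⅓)*(-4 + (7 - ⅓)))) = y/((2*(20/3)*(-4 + 20/3))) = y/((2*(20/3)*(8/3))) = y/(320/9) = y*(9/320) = 9*y/320)
M = 1750809 (M = 480429 + 1270380 = 1750809)
M + (s(-1111, 626) + 874934) = 1750809 + ((9/320)*(-1111) + 874934) = 1750809 + (-9999/320 + 874934) = 1750809 + 279968881/320 = 840227761/320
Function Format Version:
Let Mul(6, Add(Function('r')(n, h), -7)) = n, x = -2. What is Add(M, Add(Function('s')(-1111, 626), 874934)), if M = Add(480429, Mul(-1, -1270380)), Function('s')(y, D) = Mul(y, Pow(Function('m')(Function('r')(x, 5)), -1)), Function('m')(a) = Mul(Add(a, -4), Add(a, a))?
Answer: Rational(840227761, 320) ≈ 2.6257e+6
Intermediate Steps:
Function('r')(n, h) = Add(7, Mul(Rational(1, 6), n))
Function('m')(a) = Mul(2, a, Add(-4, a)) (Function('m')(a) = Mul(Add(-4, a), Mul(2, a)) = Mul(2, a, Add(-4, a)))
Function('s')(y, D) = Mul(Rational(9, 320), y) (Function('s')(y, D) = Mul(y, Pow(Mul(2, Add(7, Mul(Rational(1, 6), -2)), Add(-4, Add(7, Mul(Rational(1, 6), -2)))), -1)) = Mul(y, Pow(Mul(2, Add(7, Rational(-1, 3)), Add(-4, Add(7, Rational(-1, 3)))), -1)) = Mul(y, Pow(Mul(2, Rational(20, 3), Add(-4, Rational(20, 3))), -1)) = Mul(y, Pow(Mul(2, Rational(20, 3), Rational(8, 3)), -1)) = Mul(y, Pow(Rational(320, 9), -1)) = Mul(y, Rational(9, 320)) = Mul(Rational(9, 320), y))
M = 1750809 (M = Add(480429, 1270380) = 1750809)
Add(M, Add(Function('s')(-1111, 626), 874934)) = Add(1750809, Add(Mul(Rational(9, 320), -1111), 874934)) = Add(1750809, Add(Rational(-9999, 320), 874934)) = Add(1750809, Rational(279968881, 320)) = Rational(840227761, 320)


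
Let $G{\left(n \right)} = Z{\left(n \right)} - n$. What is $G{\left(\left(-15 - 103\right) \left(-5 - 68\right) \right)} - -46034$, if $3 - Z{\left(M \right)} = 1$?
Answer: $37422$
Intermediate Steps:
$Z{\left(M \right)} = 2$ ($Z{\left(M \right)} = 3 - 1 = 2$)
$G{\left(n \right)} = 2 - n$
$G{\left(\left(-15 - 103\right) \left(-5 - 68\right) \right)} - -46034 = \left(2 - \left(-15 - 103\right) \left(-5 - 68\right)\right) - -46034 = \left(2 - \left(-118\right) \left(-73\right)\right) + 46034 = \left(2 - 8614\right) + 46034 = -8612 + 46034 = 37422$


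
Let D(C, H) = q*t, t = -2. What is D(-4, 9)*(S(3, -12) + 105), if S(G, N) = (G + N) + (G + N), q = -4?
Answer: 696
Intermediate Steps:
D(C, H) = 8 (D(C, H) = -4*(-2) = 8)
S(G, N) = 2*G + 2*N
D(-4, 9)*(S(3, -12) + 105) = 8*((2*3 + 2*(-12)) + 105) = 8*((6 - 24) + 105) = 8*(-18 + 105) = 8*87 = 696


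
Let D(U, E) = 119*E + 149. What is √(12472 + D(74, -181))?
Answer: 7*I*√182 ≈ 94.435*I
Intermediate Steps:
D(U, E) = 149 + 119*E
√(12472 + D(74, -181)) = √(12472 + (149 + 119*(-181))) = √(12472 + (149 - 21539)) = √(12472 - 21390) = √(-8918) = 7*I*√182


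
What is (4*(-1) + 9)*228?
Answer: 1140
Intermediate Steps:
(4*(-1) + 9)*228 = (-4 + 9)*228 = 5*228 = 1140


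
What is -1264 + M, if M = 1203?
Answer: -61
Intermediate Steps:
-1264 + M = -1264 + 1203 = -61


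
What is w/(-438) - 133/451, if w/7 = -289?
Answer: 854119/197538 ≈ 4.3238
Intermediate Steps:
w = -2023 (w = 7*(-289) = -2023)
w/(-438) - 133/451 = -2023/(-438) - 133/451 = -2023*(-1/438) - 133*1/451 = 2023/438 - 133/451 = 854119/197538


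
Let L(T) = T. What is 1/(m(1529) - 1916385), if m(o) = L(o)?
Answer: -1/1914856 ≈ -5.2223e-7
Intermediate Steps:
m(o) = o
1/(m(1529) - 1916385) = 1/(1529 - 1916385) = 1/(-1914856) = -1/1914856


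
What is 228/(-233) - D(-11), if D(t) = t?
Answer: 2335/233 ≈ 10.021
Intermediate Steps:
228/(-233) - D(-11) = 228/(-233) - 1*(-11) = 228*(-1/233) + 11 = -228/233 + 11 = 2335/233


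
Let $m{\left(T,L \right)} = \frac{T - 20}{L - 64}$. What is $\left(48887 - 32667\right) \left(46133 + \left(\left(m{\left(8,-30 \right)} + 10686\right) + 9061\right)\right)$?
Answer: $\frac{50223056520}{47} \approx 1.0686 \cdot 10^{9}$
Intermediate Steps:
$m{\left(T,L \right)} = \frac{-20 + T}{-64 + L}$
$\left(48887 - 32667\right) \left(46133 + \left(\left(m{\left(8,-30 \right)} + 10686\right) + 9061\right)\right) = \left(48887 - 32667\right) \left(46133 + \left(\left(\frac{-20 + 8}{-64 - 30} + 10686\right) + 9061\right)\right) = 16220 \left(46133 + \left(\left(\frac{1}{-94} \left(-12\right) + 10686\right) + 9061\right)\right) = 16220 \left(46133 + \left(\left(\left(- \frac{1}{94}\right) \left(-12\right) + 10686\right) + 9061\right)\right) = 16220 \left(46133 + \left(\left(\frac{6}{47} + 10686\right) + 9061\right)\right) = 16220 \left(46133 + \left(\frac{502248}{47} + 9061\right)\right) = 16220 \left(46133 + \frac{928115}{47}\right) = 16220 \cdot \frac{3096366}{47} = \frac{50223056520}{47}$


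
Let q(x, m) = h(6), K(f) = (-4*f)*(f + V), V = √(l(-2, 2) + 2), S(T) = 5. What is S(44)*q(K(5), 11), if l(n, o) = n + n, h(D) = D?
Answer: 30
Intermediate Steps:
l(n, o) = 2*n
V = I*√2 (V = √(2*(-2) + 2) = √(-4 + 2) = √(-2) = I*√2 ≈ 1.4142*I)
K(f) = -4*f*(f + I*√2) (K(f) = (-4*f)*(f + I*√2) = -4*f*(f + I*√2))
q(x, m) = 6
S(44)*q(K(5), 11) = 5*6 = 30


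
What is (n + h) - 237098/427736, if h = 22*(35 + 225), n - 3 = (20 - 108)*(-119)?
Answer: 3463473711/213868 ≈ 16194.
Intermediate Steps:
n = 10475 (n = 3 + (20 - 108)*(-119) = 3 - 88*(-119) = 3 + 10472 = 10475)
h = 5720 (h = 22*260 = 5720)
(n + h) - 237098/427736 = (10475 + 5720) - 237098/427736 = 16195 - 237098*1/427736 = 16195 - 118549/213868 = 3463473711/213868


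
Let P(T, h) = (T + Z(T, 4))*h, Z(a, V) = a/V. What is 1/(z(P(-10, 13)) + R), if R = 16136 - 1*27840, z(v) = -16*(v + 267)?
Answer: -1/13376 ≈ -7.4761e-5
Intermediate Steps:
P(T, h) = 5*T*h/4 (P(T, h) = (T + T/4)*h = (5*T/4)*h = 5*T*h/4)
z(v) = -4272 - 16*v (z(v) = -16*(267 + v) = -4272 - 16*v)
R = -11704 (R = 16136 - 27840 = -11704)
1/(z(P(-10, 13)) + R) = 1/((-4272 - 20*(-10)*13) - 11704) = 1/((-4272 - 16*(-325/2)) - 11704) = 1/((-4272 + 2600) - 11704) = 1/(-1672 - 11704) = 1/(-13376) = -1/13376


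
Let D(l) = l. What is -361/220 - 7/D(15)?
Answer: -1391/660 ≈ -2.1076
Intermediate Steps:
-361/220 - 7/D(15) = -361/220 - 7/15 = -1391/660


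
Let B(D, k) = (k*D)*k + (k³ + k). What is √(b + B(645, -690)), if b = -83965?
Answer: I*√21509155 ≈ 4637.8*I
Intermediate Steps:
B(D, k) = k + k³ + D*k² (B(D, k) = (D*k)*k + (k + k³) = D*k² + (k + k³) = k + k³ + D*k²)
√(b + B(645, -690)) = √(-83965 - 690*(1 + (-690)² + 645*(-690))) = √(-83965 - 690*(1 + 476100 - 445050)) = √(-83965 - 690*31051) = √(-83965 - 21425190) = √(-21509155) = I*√21509155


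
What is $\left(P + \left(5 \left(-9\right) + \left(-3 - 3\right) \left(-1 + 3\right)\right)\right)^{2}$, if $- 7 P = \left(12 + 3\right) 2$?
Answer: $\frac{184041}{49} \approx 3755.9$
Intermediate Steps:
$P = - \frac{30}{7}$ ($P = - \frac{\left(12 + 3\right) 2}{7} = - \frac{15 \cdot 2}{7} = \left(- \frac{1}{7}\right) 30 = - \frac{30}{7} \approx -4.2857$)
$\left(P + \left(5 \left(-9\right) + \left(-3 - 3\right) \left(-1 + 3\right)\right)\right)^{2} = \left(- \frac{30}{7} + \left(5 \left(-9\right) + \left(-3 - 3\right) \left(-1 + 3\right)\right)\right)^{2} = \left(- \frac{30}{7} - 57\right)^{2} = \left(- \frac{429}{7}\right)^{2} = \frac{184041}{49}$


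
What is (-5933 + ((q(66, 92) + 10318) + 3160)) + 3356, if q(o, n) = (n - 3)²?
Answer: 18822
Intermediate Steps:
q(o, n) = (-3 + n)²
(-5933 + ((q(66, 92) + 10318) + 3160)) + 3356 = (-5933 + (((-3 + 92)² + 10318) + 3160)) + 3356 = (-5933 + ((89² + 10318) + 3160)) + 3356 = (-5933 + ((7921 + 10318) + 3160)) + 3356 = (-5933 + (18239 + 3160)) + 3356 = (-5933 + 21399) + 3356 = 15466 + 3356 = 18822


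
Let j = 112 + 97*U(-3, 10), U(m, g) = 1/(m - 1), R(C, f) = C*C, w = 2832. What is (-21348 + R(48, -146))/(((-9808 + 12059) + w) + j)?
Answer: -76176/20683 ≈ -3.6830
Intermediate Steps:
R(C, f) = C**2
U(m, g) = 1/(-1 + m)
j = 351/4 (j = 112 + 97/(-1 - 3) = 112 + 97/(-4) = 112 + 97*(-1/4) = 112 - 97/4 = 351/4 ≈ 87.750)
(-21348 + R(48, -146))/(((-9808 + 12059) + w) + j) = (-21348 + 48**2)/(((-9808 + 12059) + 2832) + 351/4) = (-21348 + 2304)/((2251 + 2832) + 351/4) = -19044/(5083 + 351/4) = -19044/20683/4 = -19044*4/20683 = -76176/20683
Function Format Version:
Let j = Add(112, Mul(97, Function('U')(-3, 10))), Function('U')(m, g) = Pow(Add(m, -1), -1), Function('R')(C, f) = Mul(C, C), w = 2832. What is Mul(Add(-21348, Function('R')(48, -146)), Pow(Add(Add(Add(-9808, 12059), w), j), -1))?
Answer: Rational(-76176, 20683) ≈ -3.6830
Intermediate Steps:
Function('R')(C, f) = Pow(C, 2)
Function('U')(m, g) = Pow(Add(-1, m), -1)
j = Rational(351, 4) (j = Add(112, Mul(97, Pow(Add(-1, -3), -1))) = Add(112, Mul(97, Pow(-4, -1))) = Add(112, Mul(97, Rational(-1, 4))) = Add(112, Rational(-97, 4)) = Rational(351, 4) ≈ 87.750)
Mul(Add(-21348, Function('R')(48, -146)), Pow(Add(Add(Add(-9808, 12059), w), j), -1)) = Mul(Add(-21348, Pow(48, 2)), Pow(Add(Add(Add(-9808, 12059), 2832), Rational(351, 4)), -1)) = Mul(Add(-21348, 2304), Pow(Add(Add(2251, 2832), Rational(351, 4)), -1)) = Mul(-19044, Pow(Add(5083, Rational(351, 4)), -1)) = Mul(-19044, Pow(Rational(20683, 4), -1)) = Mul(-19044, Rational(4, 20683)) = Rational(-76176, 20683)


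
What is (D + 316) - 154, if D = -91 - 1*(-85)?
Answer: 156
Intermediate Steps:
D = -6 (D = -91 + 85 = -6)
(D + 316) - 154 = (-6 + 316) - 154 = 310 - 154 = 156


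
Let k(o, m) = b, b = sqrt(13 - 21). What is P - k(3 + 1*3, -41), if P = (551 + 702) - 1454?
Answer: -201 - 2*I*sqrt(2) ≈ -201.0 - 2.8284*I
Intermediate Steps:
b = 2*I*sqrt(2) (b = sqrt(-8) = 2*I*sqrt(2) ≈ 2.8284*I)
k(o, m) = 2*I*sqrt(2)
P = -201 (P = 1253 - 1454 = -201)
P - k(3 + 1*3, -41) = -201 - 2*I*sqrt(2)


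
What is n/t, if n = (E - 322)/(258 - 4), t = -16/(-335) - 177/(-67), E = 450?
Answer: 21440/114427 ≈ 0.18737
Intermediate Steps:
t = 901/335 (t = -16*(-1/335) - 177*(-1/67) = 16/335 + 177/67 = 901/335 ≈ 2.6896)
n = 64/127 (n = (450 - 322)/(258 - 4) = 128/254 = 128*(1/254) = 64/127 ≈ 0.50394)
n/t = 64/(127*(901/335)) = (64/127)*(335/901) = 21440/114427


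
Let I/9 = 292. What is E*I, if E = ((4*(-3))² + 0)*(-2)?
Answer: -756864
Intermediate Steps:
I = 2628 (I = 9*292 = 2628)
E = -288 (E = ((-12)² + 0)*(-2) = (144 + 0)*(-2) = 144*(-2) = -288)
E*I = -288*2628 = -756864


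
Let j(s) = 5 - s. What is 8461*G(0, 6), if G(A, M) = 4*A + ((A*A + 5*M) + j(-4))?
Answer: 329979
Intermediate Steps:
G(A, M) = 9 + A**2 + 4*A + 5*M (G(A, M) = 4*A + ((A*A + 5*M) + (5 - 1*(-4))) = 4*A + ((A**2 + 5*M) + (5 + 4)) = 4*A + ((A**2 + 5*M) + 9) = 4*A + (9 + A**2 + 5*M) = 9 + A**2 + 4*A + 5*M)
8461*G(0, 6) = 8461*(9 + 0**2 + 4*0 + 5*6) = 8461*(9 + 0 + 0 + 30) = 8461*39 = 329979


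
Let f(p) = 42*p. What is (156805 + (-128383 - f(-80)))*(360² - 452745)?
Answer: -10270194390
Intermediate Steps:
(156805 + (-128383 - f(-80)))*(360² - 452745) = (156805 + (-128383 - 42*(-80)))*(360² - 452745) = (156805 + (-128383 - 1*(-3360)))*(129600 - 452745) = (156805 + (-128383 + 3360))*(-323145) = (156805 - 125023)*(-323145) = 31782*(-323145) = -10270194390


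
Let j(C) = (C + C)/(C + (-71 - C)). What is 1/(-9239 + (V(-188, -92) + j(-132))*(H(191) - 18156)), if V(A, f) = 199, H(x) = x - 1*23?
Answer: -71/259557253 ≈ -2.7354e-7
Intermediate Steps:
H(x) = -23 + x (H(x) = x - 23 = -23 + x)
j(C) = -2*C/71 (j(C) = (2*C)/(-71) = (2*C)*(-1/71) = -2*C/71)
1/(-9239 + (V(-188, -92) + j(-132))*(H(191) - 18156)) = 1/(-9239 + (199 - 2/71*(-132))*((-23 + 191) - 18156)) = 1/(-9239 + (199 + 264/71)*(168 - 18156)) = 1/(-9239 + (14393/71)*(-17988)) = 1/(-9239 - 258901284/71) = 1/(-259557253/71) = -71/259557253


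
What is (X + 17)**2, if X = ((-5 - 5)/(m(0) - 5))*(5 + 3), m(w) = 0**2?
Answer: 1089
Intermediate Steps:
m(w) = 0
X = 16 (X = ((-5 - 5)/(0 - 5))*(5 + 3) = -10/(-5)*8 = -10*(-1/5)*8 = 2*8 = 16)
(X + 17)**2 = (16 + 17)**2 = 33**2 = 1089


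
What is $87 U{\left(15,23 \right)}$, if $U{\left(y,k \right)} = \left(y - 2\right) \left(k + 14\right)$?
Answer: $41847$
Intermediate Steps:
$U{\left(y,k \right)} = \left(-2 + y\right) \left(14 + k\right)$
$87 U{\left(15,23 \right)} = 87 \left(-28 - 46 + 14 \cdot 15 + 23 \cdot 15\right) = 87 \left(-28 - 46 + 210 + 345\right) = 87 \cdot 481 = 41847$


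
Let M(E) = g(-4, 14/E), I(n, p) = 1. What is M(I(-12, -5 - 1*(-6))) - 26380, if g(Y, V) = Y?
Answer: -26384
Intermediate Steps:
M(E) = -4
M(I(-12, -5 - 1*(-6))) - 26380 = -4 - 26380 = -26384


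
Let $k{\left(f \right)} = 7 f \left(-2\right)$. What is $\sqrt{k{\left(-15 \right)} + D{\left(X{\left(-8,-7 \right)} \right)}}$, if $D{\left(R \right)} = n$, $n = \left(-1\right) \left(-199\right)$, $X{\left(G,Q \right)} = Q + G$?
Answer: $\sqrt{409} \approx 20.224$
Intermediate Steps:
$X{\left(G,Q \right)} = G + Q$
$n = 199$
$D{\left(R \right)} = 199$
$k{\left(f \right)} = - 14 f$
$\sqrt{k{\left(-15 \right)} + D{\left(X{\left(-8,-7 \right)} \right)}} = \sqrt{\left(-14\right) \left(-15\right) + 199} = \sqrt{210 + 199} = \sqrt{409}$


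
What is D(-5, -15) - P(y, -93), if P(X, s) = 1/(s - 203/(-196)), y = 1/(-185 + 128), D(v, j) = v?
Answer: -12847/2575 ≈ -4.9891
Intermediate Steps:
y = -1/57 (y = 1/(-57) = -1/57 ≈ -0.017544)
P(X, s) = 1/(29/28 + s) (P(X, s) = 1/(s - 203*(-1/196)) = 1/(s + 29/28) = 1/(29/28 + s))
D(-5, -15) - P(y, -93) = -5 - 28/(29 + 28*(-93)) = -5 - 28/(29 - 2604) = -5 - 28/(-2575) = -5 - 28*(-1)/2575 = -5 - 1*(-28/2575) = -5 + 28/2575 = -12847/2575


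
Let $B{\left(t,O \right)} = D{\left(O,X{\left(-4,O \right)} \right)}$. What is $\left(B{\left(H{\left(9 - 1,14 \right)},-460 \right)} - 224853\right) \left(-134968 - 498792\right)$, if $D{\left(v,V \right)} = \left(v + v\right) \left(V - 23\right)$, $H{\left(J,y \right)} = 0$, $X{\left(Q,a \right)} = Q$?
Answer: $126760238880$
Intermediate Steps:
$D{\left(v,V \right)} = 2 v \left(-23 + V\right)$
$B{\left(t,O \right)} = - 54 O$ ($B{\left(t,O \right)} = 2 O \left(-23 - 4\right) = 2 O \left(-27\right) = - 54 O$)
$\left(B{\left(H{\left(9 - 1,14 \right)},-460 \right)} - 224853\right) \left(-134968 - 498792\right) = \left(\left(-54\right) \left(-460\right) - 224853\right) \left(-134968 - 498792\right) = \left(24840 - 224853\right) \left(-633760\right) = \left(-200013\right) \left(-633760\right) = 126760238880$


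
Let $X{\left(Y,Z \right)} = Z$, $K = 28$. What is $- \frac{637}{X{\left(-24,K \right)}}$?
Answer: $- \frac{91}{4} \approx -22.75$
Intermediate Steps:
$- \frac{637}{X{\left(-24,K \right)}} = - \frac{637}{28} = \left(-637\right) \frac{1}{28} = - \frac{91}{4}$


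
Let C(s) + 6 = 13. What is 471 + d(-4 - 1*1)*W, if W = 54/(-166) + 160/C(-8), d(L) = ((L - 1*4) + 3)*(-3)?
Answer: 509289/581 ≈ 876.57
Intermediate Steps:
d(L) = 3 - 3*L (d(L) = ((L - 4) + 3)*(-3) = ((-4 + L) + 3)*(-3) = (-1 + L)*(-3) = 3 - 3*L)
C(s) = 7 (C(s) = -6 + 13 = 7)
W = 13091/581 (W = 54/(-166) + 160/7 = 54*(-1/166) + 160*(⅐) = -27/83 + 160/7 = 13091/581 ≈ 22.532)
471 + d(-4 - 1*1)*W = 471 + (3 - 3*(-4 - 1*1))*(13091/581) = 471 + (3 - 3*(-4 - 1))*(13091/581) = 471 + (3 - 3*(-5))*(13091/581) = 471 + (3 + 15)*(13091/581) = 471 + 18*(13091/581) = 471 + 235638/581 = 509289/581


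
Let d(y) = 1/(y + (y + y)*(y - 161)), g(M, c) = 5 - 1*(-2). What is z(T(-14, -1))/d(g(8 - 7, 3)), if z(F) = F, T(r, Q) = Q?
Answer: 2149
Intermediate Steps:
g(M, c) = 7 (g(M, c) = 5 + 2 = 7)
d(y) = 1/(y + 2*y*(-161 + y)) (d(y) = 1/(y + (2*y)*(-161 + y)) = 1/(y + 2*y*(-161 + y)))
z(T(-14, -1))/d(g(8 - 7, 3)) = -1/(1/(7*(-321 + 2*7))) = -1/(1/(7*(-321 + 14))) = -1/((⅐)/(-307)) = -1/((⅐)*(-1/307)) = -1/(-1/2149) = -1*(-2149) = 2149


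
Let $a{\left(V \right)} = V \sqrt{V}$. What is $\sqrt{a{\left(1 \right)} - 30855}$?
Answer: $i \sqrt{30854} \approx 175.65 i$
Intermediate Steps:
$a{\left(V \right)} = V^{\frac{3}{2}}$
$\sqrt{a{\left(1 \right)} - 30855} = \sqrt{1^{\frac{3}{2}} - 30855} = \sqrt{1 - 30855} = \sqrt{-30854} = i \sqrt{30854}$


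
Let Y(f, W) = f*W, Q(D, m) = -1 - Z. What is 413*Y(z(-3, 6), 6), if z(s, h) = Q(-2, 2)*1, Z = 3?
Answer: -9912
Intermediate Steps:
Q(D, m) = -4 (Q(D, m) = -1 - 1*3 = -1 - 3 = -4)
z(s, h) = -4 (z(s, h) = -4*1 = -4)
Y(f, W) = W*f
413*Y(z(-3, 6), 6) = 413*(6*(-4)) = 413*(-24) = -9912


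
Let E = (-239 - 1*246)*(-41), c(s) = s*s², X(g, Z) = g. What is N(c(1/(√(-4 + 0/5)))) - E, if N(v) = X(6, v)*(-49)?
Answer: -20179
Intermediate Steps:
c(s) = s³
E = 19885 (E = (-239 - 246)*(-41) = -485*(-41) = 19885)
N(v) = -294 (N(v) = 6*(-49) = -294)
N(c(1/(√(-4 + 0/5)))) - E = -294 - 1*19885 = -294 - 19885 = -20179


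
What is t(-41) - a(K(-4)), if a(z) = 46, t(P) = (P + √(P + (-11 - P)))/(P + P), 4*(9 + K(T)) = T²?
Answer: -91/2 - I*√11/82 ≈ -45.5 - 0.040447*I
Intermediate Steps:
K(T) = -9 + T²/4
t(P) = (P + I*√11)/(2*P) (t(P) = (P + √(-11))/((2*P)) = (P + I*√11)*(1/(2*P)) = (P + I*√11)/(2*P))
t(-41) - a(K(-4)) = (½)*(-41 + I*√11)/(-41) - 1*46 = (½)*(-1/41)*(-41 + I*√11) - 46 = (½ - I*√11/82) - 46 = -91/2 - I*√11/82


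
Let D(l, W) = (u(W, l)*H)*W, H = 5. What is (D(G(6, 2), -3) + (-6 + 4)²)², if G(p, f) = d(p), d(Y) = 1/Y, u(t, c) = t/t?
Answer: 121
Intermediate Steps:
u(t, c) = 1
d(Y) = 1/Y
G(p, f) = 1/p
D(l, W) = 5*W (D(l, W) = (1*5)*W = 5*W)
(D(G(6, 2), -3) + (-6 + 4)²)² = (5*(-3) + (-6 + 4)²)² = (-15 + (-2)²)² = (-15 + 4)² = (-11)² = 121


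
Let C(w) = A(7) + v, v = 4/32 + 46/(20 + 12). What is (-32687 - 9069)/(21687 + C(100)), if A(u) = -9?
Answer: -668096/346873 ≈ -1.9261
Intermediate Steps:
v = 25/16 (v = 4*(1/32) + 46/32 = ⅛ + 46*(1/32) = ⅛ + 23/16 = 25/16 ≈ 1.5625)
C(w) = -119/16 (C(w) = -9 + 25/16 = -119/16)
(-32687 - 9069)/(21687 + C(100)) = (-32687 - 9069)/(21687 - 119/16) = -41756/346873/16 = -41756*16/346873 = -668096/346873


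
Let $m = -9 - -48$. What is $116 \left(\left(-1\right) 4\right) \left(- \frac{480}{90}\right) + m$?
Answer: $\frac{7541}{3} \approx 2513.7$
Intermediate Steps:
$m = 39$ ($m = -9 + 48 = 39$)
$116 \left(\left(-1\right) 4\right) \left(- \frac{480}{90}\right) + m = 116 \left(\left(-1\right) 4\right) \left(- \frac{480}{90}\right) + 39 = 116 \left(-4\right) \left(\left(-480\right) \frac{1}{90}\right) + 39 = \left(-464\right) \left(- \frac{16}{3}\right) + 39 = \frac{7424}{3} + 39 = \frac{7541}{3}$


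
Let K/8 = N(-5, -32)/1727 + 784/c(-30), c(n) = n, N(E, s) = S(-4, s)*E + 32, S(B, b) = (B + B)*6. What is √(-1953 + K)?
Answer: I*√1450050430785/25905 ≈ 46.484*I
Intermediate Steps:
S(B, b) = 12*B (S(B, b) = (2*B)*6 = 12*B)
N(E, s) = 32 - 48*E (N(E, s) = (12*(-4))*E + 32 = -48*E + 32 = 32 - 48*E)
K = -5383232/25905 (K = 8*((32 - 48*(-5))/1727 + 784/(-30)) = 8*((32 + 240)*(1/1727) + 784*(-1/30)) = 8*(272*(1/1727) - 392/15) = 8*(272/1727 - 392/15) = 8*(-672904/25905) = -5383232/25905 ≈ -207.81)
√(-1953 + K) = √(-1953 - 5383232/25905) = √(-55975697/25905) = I*√1450050430785/25905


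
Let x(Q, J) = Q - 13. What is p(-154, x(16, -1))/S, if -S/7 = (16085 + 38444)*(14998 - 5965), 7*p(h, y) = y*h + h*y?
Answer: 44/1149307733 ≈ 3.8284e-8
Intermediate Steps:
x(Q, J) = -13 + Q
p(h, y) = 2*h*y/7 (p(h, y) = (y*h + h*y)/7 = (h*y + h*y)/7 = (2*h*y)/7 = 2*h*y/7)
S = -3447923199 (S = -7*(16085 + 38444)*(14998 - 5965) = -381703*9033 = -7*492560457 = -3447923199)
p(-154, x(16, -1))/S = ((2/7)*(-154)*(-13 + 16))/(-3447923199) = ((2/7)*(-154)*3)*(-1/3447923199) = -132*(-1/3447923199) = 44/1149307733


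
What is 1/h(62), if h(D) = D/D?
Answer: 1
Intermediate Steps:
h(D) = 1
1/h(62) = 1/1 = 1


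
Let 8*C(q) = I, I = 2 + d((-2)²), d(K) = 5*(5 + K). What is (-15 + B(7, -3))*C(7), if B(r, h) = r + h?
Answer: -517/8 ≈ -64.625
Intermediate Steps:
d(K) = 25 + 5*K
B(r, h) = h + r
I = 47 (I = 2 + (25 + 5*(-2)²) = 2 + (25 + 5*4) = 2 + (25 + 20) = 2 + 45 = 47)
C(q) = 47/8 (C(q) = (⅛)*47 = 47/8)
(-15 + B(7, -3))*C(7) = (-15 + (-3 + 7))*(47/8) = (-15 + 4)*(47/8) = -11*47/8 = -517/8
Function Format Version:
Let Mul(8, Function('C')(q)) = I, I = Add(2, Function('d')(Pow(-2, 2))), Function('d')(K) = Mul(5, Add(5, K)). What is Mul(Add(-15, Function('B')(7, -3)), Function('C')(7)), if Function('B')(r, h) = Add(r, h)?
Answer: Rational(-517, 8) ≈ -64.625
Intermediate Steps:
Function('d')(K) = Add(25, Mul(5, K))
Function('B')(r, h) = Add(h, r)
I = 47 (I = Add(2, Add(25, Mul(5, Pow(-2, 2)))) = Add(2, Add(25, Mul(5, 4))) = Add(2, Add(25, 20)) = Add(2, 45) = 47)
Function('C')(q) = Rational(47, 8) (Function('C')(q) = Mul(Rational(1, 8), 47) = Rational(47, 8))
Mul(Add(-15, Function('B')(7, -3)), Function('C')(7)) = Mul(Add(-15, Add(-3, 7)), Rational(47, 8)) = Mul(Add(-15, 4), Rational(47, 8)) = Mul(-11, Rational(47, 8)) = Rational(-517, 8)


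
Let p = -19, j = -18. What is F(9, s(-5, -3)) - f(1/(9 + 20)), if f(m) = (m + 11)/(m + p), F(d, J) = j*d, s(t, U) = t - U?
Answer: -8878/55 ≈ -161.42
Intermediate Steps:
F(d, J) = -18*d
f(m) = (11 + m)/(-19 + m) (f(m) = (m + 11)/(m - 19) = (11 + m)/(-19 + m))
F(9, s(-5, -3)) - f(1/(9 + 20)) = -18*9 - (11 + 1/(9 + 20))/(-19 + 1/(9 + 20)) = -162 - (11 + 1/29)/(-19 + 1/29) = -162 - 320/((-550/29)*29) = -162 - (-29)*320/(550*29) = -162 - 1*(-32/55) = -162 + 32/55 = -8878/55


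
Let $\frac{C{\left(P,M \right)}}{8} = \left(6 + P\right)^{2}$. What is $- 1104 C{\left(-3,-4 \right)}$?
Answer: $-79488$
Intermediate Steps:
$C{\left(P,M \right)} = 8 \left(6 + P\right)^{2}$
$- 1104 C{\left(-3,-4 \right)} = - 1104 \cdot 8 \left(6 - 3\right)^{2} = - 1104 \cdot 8 \cdot 3^{2} = - 1104 \cdot 8 \cdot 9 = \left(-1104\right) 72 = -79488$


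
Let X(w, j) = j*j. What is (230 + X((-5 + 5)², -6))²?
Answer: 70756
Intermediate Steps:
X(w, j) = j²
(230 + X((-5 + 5)², -6))² = (230 + (-6)²)² = (230 + 36)² = 266² = 70756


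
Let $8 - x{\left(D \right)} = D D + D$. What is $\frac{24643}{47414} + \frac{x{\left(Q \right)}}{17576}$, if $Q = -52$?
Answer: $\frac{19235172}{52084279} \approx 0.36931$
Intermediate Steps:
$x{\left(D \right)} = 8 - D - D^{2}$ ($x{\left(D \right)} = 8 - \left(D D + D\right) = 8 - \left(D^{2} + D\right) = 8 - \left(D + D^{2}\right) = 8 - D - D^{2}$)
$\frac{24643}{47414} + \frac{x{\left(Q \right)}}{17576} = \frac{24643}{47414} + \frac{8 - -52 - \left(-52\right)^{2}}{17576} = 24643 \cdot \frac{1}{47414} + \left(8 + 52 - 2704\right) \frac{1}{17576} = \frac{24643}{47414} + \left(8 + 52 - 2704\right) \frac{1}{17576} = \frac{24643}{47414} - \frac{661}{4394} = \frac{19235172}{52084279}$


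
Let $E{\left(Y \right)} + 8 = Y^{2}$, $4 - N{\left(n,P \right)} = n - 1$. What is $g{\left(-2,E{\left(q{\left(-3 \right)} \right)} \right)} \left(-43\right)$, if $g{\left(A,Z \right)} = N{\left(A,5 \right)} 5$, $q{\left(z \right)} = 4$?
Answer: $-1505$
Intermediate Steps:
$N{\left(n,P \right)} = 5 - n$ ($N{\left(n,P \right)} = 4 - \left(n - 1\right) = 4 - \left(-1 + n\right) = 5 - n$)
$E{\left(Y \right)} = -8 + Y^{2}$
$g{\left(A,Z \right)} = 25 - 5 A$ ($g{\left(A,Z \right)} = \left(5 - A\right) 5 = 25 - 5 A$)
$g{\left(-2,E{\left(q{\left(-3 \right)} \right)} \right)} \left(-43\right) = \left(25 - -10\right) \left(-43\right) = \left(25 + 10\right) \left(-43\right) = 35 \left(-43\right) = -1505$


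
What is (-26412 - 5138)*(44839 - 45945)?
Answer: 34894300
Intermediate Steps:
(-26412 - 5138)*(44839 - 45945) = -31550*(-1106) = 34894300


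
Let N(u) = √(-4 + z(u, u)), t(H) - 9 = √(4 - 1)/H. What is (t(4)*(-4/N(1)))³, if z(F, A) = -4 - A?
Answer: -I*(36 + √3)³/27 ≈ -1989.6*I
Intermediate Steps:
t(H) = 9 + √3/H (t(H) = 9 + √(4 - 1)/H = 9 + √3/H)
N(u) = √(-8 - u) (N(u) = √(-4 + (-4 - u)) = √(-8 - u))
(t(4)*(-4/N(1)))³ = ((9 + √3/4)*(-4/√(-8 - 1*1)))³ = ((9 + √3*(¼))*(-4/√(-8 - 1)))³ = ((9 + √3/4)*(-4*(-I/3)))³ = ((9 + √3/4)*(-(-4)*I/3))³ = ((9 + √3/4)*(4*I/3))³ = (4*I*(9 + √3/4)/3)³ = -64*I*(9 + √3/4)³/27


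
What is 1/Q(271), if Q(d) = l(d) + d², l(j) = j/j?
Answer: 1/73442 ≈ 1.3616e-5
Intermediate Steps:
l(j) = 1
Q(d) = 1 + d²
1/Q(271) = 1/(1 + 271²) = 1/(1 + 73441) = 1/73442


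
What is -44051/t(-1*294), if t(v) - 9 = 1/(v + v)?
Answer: -25901988/5291 ≈ -4895.5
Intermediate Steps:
t(v) = 9 + 1/(2*v) (t(v) = 9 + 1/(v + v) = 9 + 1/(2*v))
-44051/t(-1*294) = -44051/(9 + 1/(2*((-1*294)))) = -44051/(9 + (½)/(-294)) = -44051/(9 + (½)*(-1/294)) = -44051/(9 - 1/588) = -44051/5291/588 = -44051*588/5291 = -25901988/5291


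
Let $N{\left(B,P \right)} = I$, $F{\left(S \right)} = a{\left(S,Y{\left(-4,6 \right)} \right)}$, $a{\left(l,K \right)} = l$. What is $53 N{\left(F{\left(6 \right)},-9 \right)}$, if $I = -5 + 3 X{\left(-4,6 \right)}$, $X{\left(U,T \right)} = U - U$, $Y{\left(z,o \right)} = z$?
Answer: $-265$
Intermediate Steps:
$X{\left(U,T \right)} = 0$
$F{\left(S \right)} = S$
$I = -5$ ($I = -5 + 3 \cdot 0 = -5 + 0 = -5$)
$N{\left(B,P \right)} = -5$
$53 N{\left(F{\left(6 \right)},-9 \right)} = 53 \left(-5\right) = -265$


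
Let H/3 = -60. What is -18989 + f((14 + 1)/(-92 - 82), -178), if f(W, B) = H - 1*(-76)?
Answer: -19093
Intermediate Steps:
H = -180 (H = 3*(-60) = -180)
f(W, B) = -104 (f(W, B) = -180 - 1*(-76) = -180 + 76 = -104)
-18989 + f((14 + 1)/(-92 - 82), -178) = -18989 - 104 = -19093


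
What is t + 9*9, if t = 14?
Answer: 95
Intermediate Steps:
t + 9*9 = 14 + 9*9 = 14 + 81 = 95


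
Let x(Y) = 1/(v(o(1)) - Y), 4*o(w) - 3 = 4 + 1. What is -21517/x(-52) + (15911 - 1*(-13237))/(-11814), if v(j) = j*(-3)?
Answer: -1948885616/1969 ≈ -9.8978e+5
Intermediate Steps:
o(w) = 2 (o(w) = ¾ + (4 + 1)/4 = ¾ + (¼)*5 = ¾ + 5/4 = 2)
v(j) = -3*j
x(Y) = 1/(-6 - Y) (x(Y) = 1/(-3*2 - Y) = 1/(-6 - Y))
-21517/x(-52) + (15911 - 1*(-13237))/(-11814) = -21517/((-1/(6 - 52))) + (15911 - 1*(-13237))/(-11814) = -21517/((-1/(-46))) + (15911 + 13237)*(-1/11814) = -21517/((-1*(-1/46))) + 29148*(-1/11814) = -21517/1/46 - 4858/1969 = -21517*46 - 4858/1969 = -989782 - 4858/1969 = -1948885616/1969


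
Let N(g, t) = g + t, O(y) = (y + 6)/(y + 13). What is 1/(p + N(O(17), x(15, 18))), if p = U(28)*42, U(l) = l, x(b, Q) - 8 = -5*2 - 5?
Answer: 30/35093 ≈ 0.00085487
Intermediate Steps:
x(b, Q) = -7 (x(b, Q) = 8 + (-5*2 - 5) = 8 + (-10 - 5) = 8 - 15 = -7)
O(y) = (6 + y)/(13 + y)
p = 1176 (p = 28*42 = 1176)
1/(p + N(O(17), x(15, 18))) = 1/(1176 + ((6 + 17)/(13 + 17) - 7)) = 1/(1176 + (23/30 - 7)) = 1/(1176 - 187/30) = 1/(35093/30) = 30/35093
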